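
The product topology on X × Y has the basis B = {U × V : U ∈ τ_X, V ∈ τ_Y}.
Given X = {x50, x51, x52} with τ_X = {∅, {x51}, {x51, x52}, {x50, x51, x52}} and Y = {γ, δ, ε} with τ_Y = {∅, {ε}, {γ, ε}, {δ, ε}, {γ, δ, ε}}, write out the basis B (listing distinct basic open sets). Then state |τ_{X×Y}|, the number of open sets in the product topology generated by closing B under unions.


Basis B = {∅ × ∅, {x51} × {ε}, {x51} × {γ, ε}, {x51} × {δ, ε}, {x51, x52} × {ε}, {x50, x51, x52} × {ε}, {x51} × {γ, δ, ε}, {x51, x52} × {γ, ε}, {x51, x52} × {δ, ε}, {x50, x51, x52} × {γ, ε}, {x50, x51, x52} × {δ, ε}, {x51, x52} × {γ, δ, ε}, {x50, x51, x52} × {γ, δ, ε}}; |τ_{X×Y}| = 30.

Enumerate products U × V with U ∈ τ_X, V ∈ τ_Y (deduplicated):
  ∅ × ∅ = {} (∅)
  {x51} × {ε} = {(x51,ε)}
  {x51} × {γ, ε} = {(x51,γ), (x51,ε)}
  {x51} × {δ, ε} = {(x51,δ), (x51,ε)}
  {x51, x52} × {ε} = {(x51,ε), (x52,ε)}
  {x50, x51, x52} × {ε} = {(x50,ε), (x51,ε), (x52,ε)}
  {x51} × {γ, δ, ε} = {(x51,γ), (x51,δ), (x51,ε)}
  {x51, x52} × {γ, ε} = {(x51,γ), (x51,ε), (x52,γ), (x52,ε)}
  {x51, x52} × {δ, ε} = {(x51,δ), (x51,ε), (x52,δ), (x52,ε)}
  {x50, x51, x52} × {γ, ε} = {(x50,γ), (x50,ε), (x51,γ), (x51,ε), (x52,γ), (x52,ε)}
  {x50, x51, x52} × {δ, ε} = {(x50,δ), (x50,ε), (x51,δ), (x51,ε), (x52,δ), (x52,ε)}
  {x51, x52} × {γ, δ, ε} = {(x51,γ), (x51,δ), (x51,ε), (x52,γ), (x52,δ), (x52,ε)}
  {x50, x51, x52} × {γ, δ, ε} = {(x50,γ), (x50,δ), (x50,ε), (x51,γ), (x51,δ), (x51,ε), (x52,γ), (x52,δ), (x52,ε)}
These 13 distinct sets form the basis B.
Close under arbitrary unions to get τ_{X×Y}; counting gives |τ_{X×Y}| = 30.


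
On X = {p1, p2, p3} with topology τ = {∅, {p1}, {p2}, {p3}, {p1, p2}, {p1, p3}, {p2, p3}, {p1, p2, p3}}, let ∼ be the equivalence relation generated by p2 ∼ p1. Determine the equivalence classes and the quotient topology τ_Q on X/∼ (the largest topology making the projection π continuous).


X/∼ = {[p1=p2], [p3]}; |τ_Q| = 4.

Equivalence classes: [p1=p2], [p3].
Quotient map π: X → X/∼ sends p1 ↦ [p1=p2], p2 ↦ [p1=p2], p3 ↦ [p3].
For each subset V ⊆ X/∼, compute π^{-1}(V) ⊆ X and check whether π^{-1}(V) ∈ τ. V is open in τ_Q iff π^{-1}(V) ∈ τ.
  V = {}: π^{-1}(V) = ∅ ∈ τ ✓.
  V = {[p1=p2]}: π^{-1}(V) = {p1, p2} ∈ τ ✓.
  V = {[p3]}: π^{-1}(V) = {p3} ∈ τ ✓.
  V = {[p1=p2], [p3]}: π^{-1}(V) = {p1, p2, p3} ∈ τ ✓.
Open sets in the quotient: τ_Q = {{}, {[p1=p2]}, {[p3]}, {[p1=p2], [p3]}} (4 elements).


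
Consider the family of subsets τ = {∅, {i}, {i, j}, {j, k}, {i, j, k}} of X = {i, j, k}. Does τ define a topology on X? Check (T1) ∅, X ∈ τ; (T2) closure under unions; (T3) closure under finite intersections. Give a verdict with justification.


τ is NOT a topology on X.

Axiom (T1): ∅ ∈ τ? Yes; X ∈ τ? Yes.
Axiom (T2/T3): check pairwise unions and intersections of members of τ.
Counterexample for (T3): {i, j} ∩ {j, k} = {j} ∉ τ. Therefore τ is NOT a topology.


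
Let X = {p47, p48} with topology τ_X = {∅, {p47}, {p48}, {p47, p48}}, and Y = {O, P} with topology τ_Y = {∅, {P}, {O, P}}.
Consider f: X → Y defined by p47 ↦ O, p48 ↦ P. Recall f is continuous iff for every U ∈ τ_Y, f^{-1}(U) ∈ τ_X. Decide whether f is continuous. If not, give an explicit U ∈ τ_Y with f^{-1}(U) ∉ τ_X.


f IS continuous.

Compute f^{-1}(U) for each U ∈ τ_Y:
  U = ∅: f^{-1}(U) = ∅ ∈ τ_X ✓.
  U = {P}: f^{-1}(U) = {p48} ∈ τ_X ✓.
  U = {O, P}: f^{-1}(U) = {p47, p48} ∈ τ_X ✓.
Every preimage lies in τ_X, so f IS continuous.


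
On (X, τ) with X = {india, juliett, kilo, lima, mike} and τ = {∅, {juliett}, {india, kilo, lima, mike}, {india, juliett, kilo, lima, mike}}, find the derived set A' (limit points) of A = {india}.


A' = {kilo, lima, mike}

For each x ∈ X, list the open sets U ∈ τ with x ∈ U, then check whether U ∩ (A ∖ {x}) ≠ ∅ for every such U.
  x = india: open {india, kilo, lima, mike} ∋ x has {india, kilo, lima, mike} ∩ (A ∖ {india}) = ∅, so x is NOT a limit point.
  x = juliett: open {juliett} ∋ x has {juliett} ∩ (A ∖ {juliett}) = ∅, so x is NOT a limit point.
  x = kilo: opens ∋ x are {india, kilo, lima, mike}, {india, juliett, kilo, lima, mike}; each meets A ∖ {kilo}, so x IS a limit point.
  x = lima: opens ∋ x are {india, kilo, lima, mike}, {india, juliett, kilo, lima, mike}; each meets A ∖ {lima}, so x IS a limit point.
  x = mike: opens ∋ x are {india, kilo, lima, mike}, {india, juliett, kilo, lima, mike}; each meets A ∖ {mike}, so x IS a limit point.
Collecting: A' = {kilo, lima, mike}.


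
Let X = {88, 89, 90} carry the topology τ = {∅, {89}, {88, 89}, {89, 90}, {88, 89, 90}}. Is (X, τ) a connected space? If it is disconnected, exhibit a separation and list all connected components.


(X, τ) is connected.

Find clopen sets (U ∈ τ with X ∖ U ∈ τ):
  U = ∅, X ∖ U = {88, 89, 90} — both open, so U is clopen.
  U = {88, 89, 90}, X ∖ U = ∅ — both open, so U is clopen.
Only trivial clopens (∅ and X) exist, so (X, τ) is connected.
Compute connected components by grouping points that agree on all clopens:
  component: {88, 89, 90}


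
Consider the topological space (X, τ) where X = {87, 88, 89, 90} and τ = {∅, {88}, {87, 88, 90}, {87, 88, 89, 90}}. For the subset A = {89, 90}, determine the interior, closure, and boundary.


int(A) = ∅, cl(A) = {87, 89, 90}, ∂A = {87, 89, 90}.

Closed sets in (X, τ) are complements of opens:
  closed(X, τ) = {∅, {89}, {87, 89, 90}, {87, 88, 89, 90}}.
int(A) = ⋃ {U ∈ τ : U ⊆ A}. Opens contained in A: ∅.
Taking the union of these: int(A) = ∅.
cl(A) = ⋂ {C closed : A ⊆ C}. Closed sets containing A: {87, 89, 90}, {87, 88, 89, 90}.
Intersecting these: cl(A) = {87, 89, 90}.
∂A = cl(A) ∖ int(A) = {87, 89, 90} ∖ ∅ = {87, 89, 90}.


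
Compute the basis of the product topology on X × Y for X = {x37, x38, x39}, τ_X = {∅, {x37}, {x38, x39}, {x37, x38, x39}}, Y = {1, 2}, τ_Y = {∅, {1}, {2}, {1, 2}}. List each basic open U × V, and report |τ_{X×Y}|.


Basis B = {∅ × ∅, {x37} × {1}, {x37} × {2}, {x37} × {1, 2}, {x38, x39} × {1}, {x38, x39} × {2}, {x37, x38, x39} × {1}, {x37, x38, x39} × {2}, {x38, x39} × {1, 2}, {x37, x38, x39} × {1, 2}}; |τ_{X×Y}| = 16.

Enumerate products U × V with U ∈ τ_X, V ∈ τ_Y (deduplicated):
  ∅ × ∅ = {} (∅)
  {x37} × {1} = {(x37,1)}
  {x37} × {2} = {(x37,2)}
  {x37} × {1, 2} = {(x37,1), (x37,2)}
  {x38, x39} × {1} = {(x38,1), (x39,1)}
  {x38, x39} × {2} = {(x38,2), (x39,2)}
  {x37, x38, x39} × {1} = {(x37,1), (x38,1), (x39,1)}
  {x37, x38, x39} × {2} = {(x37,2), (x38,2), (x39,2)}
  {x38, x39} × {1, 2} = {(x38,1), (x38,2), (x39,1), (x39,2)}
  {x37, x38, x39} × {1, 2} = {(x37,1), (x37,2), (x38,1), (x38,2), (x39,1), (x39,2)}
These 10 distinct sets form the basis B.
Close under arbitrary unions to get τ_{X×Y}; counting gives |τ_{X×Y}| = 16.


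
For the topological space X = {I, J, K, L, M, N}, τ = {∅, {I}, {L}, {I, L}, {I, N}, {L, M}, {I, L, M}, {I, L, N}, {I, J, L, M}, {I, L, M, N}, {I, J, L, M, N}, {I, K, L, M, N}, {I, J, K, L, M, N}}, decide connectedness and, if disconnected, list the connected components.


(X, τ) is connected.

Find clopen sets (U ∈ τ with X ∖ U ∈ τ):
  U = ∅, X ∖ U = {I, J, K, L, M, N} — both open, so U is clopen.
  U = {I, J, K, L, M, N}, X ∖ U = ∅ — both open, so U is clopen.
Only trivial clopens (∅ and X) exist, so (X, τ) is connected.
Compute connected components by grouping points that agree on all clopens:
  component: {I, J, K, L, M, N}


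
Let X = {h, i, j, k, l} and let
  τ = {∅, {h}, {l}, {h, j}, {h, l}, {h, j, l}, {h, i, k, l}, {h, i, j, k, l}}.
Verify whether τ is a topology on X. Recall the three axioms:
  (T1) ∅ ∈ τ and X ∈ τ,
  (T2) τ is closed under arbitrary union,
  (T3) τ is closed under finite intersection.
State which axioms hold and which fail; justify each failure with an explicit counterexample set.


τ IS a topology on X.

Axiom (T1): ∅ ∈ τ? Yes; X ∈ τ? Yes.
Axiom (T2/T3): check pairwise unions and intersections of members of τ.
All pairwise intersections and unions checked — each lies in τ. Therefore τ satisfies (T1), (T2), (T3): it IS a topology on X.


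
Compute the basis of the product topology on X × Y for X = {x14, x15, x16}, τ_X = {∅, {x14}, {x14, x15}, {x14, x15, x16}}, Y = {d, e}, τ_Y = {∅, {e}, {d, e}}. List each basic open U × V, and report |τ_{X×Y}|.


Basis B = {∅ × ∅, {x14} × {e}, {x14} × {d, e}, {x14, x15} × {e}, {x14, x15, x16} × {e}, {x14, x15} × {d, e}, {x14, x15, x16} × {d, e}}; |τ_{X×Y}| = 10.

Enumerate products U × V with U ∈ τ_X, V ∈ τ_Y (deduplicated):
  ∅ × ∅ = {} (∅)
  {x14} × {e} = {(x14,e)}
  {x14} × {d, e} = {(x14,d), (x14,e)}
  {x14, x15} × {e} = {(x14,e), (x15,e)}
  {x14, x15, x16} × {e} = {(x14,e), (x15,e), (x16,e)}
  {x14, x15} × {d, e} = {(x14,d), (x14,e), (x15,d), (x15,e)}
  {x14, x15, x16} × {d, e} = {(x14,d), (x14,e), (x15,d), (x15,e), (x16,d), (x16,e)}
These 7 distinct sets form the basis B.
Close under arbitrary unions to get τ_{X×Y}; counting gives |τ_{X×Y}| = 10.


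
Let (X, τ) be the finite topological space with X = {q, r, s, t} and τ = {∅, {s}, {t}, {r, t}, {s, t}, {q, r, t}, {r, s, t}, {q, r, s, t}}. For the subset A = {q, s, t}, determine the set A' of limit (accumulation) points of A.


A' = {q, r}

For each x ∈ X, list the open sets U ∈ τ with x ∈ U, then check whether U ∩ (A ∖ {x}) ≠ ∅ for every such U.
  x = q: opens ∋ x are {q, r, t}, {q, r, s, t}; each meets A ∖ {q}, so x IS a limit point.
  x = r: opens ∋ x are {r, t}, {q, r, t}, {r, s, t}, {q, r, s, t}; each meets A ∖ {r}, so x IS a limit point.
  x = s: open {s} ∋ x has {s} ∩ (A ∖ {s}) = ∅, so x is NOT a limit point.
  x = t: open {t} ∋ x has {t} ∩ (A ∖ {t}) = ∅, so x is NOT a limit point.
Collecting: A' = {q, r}.


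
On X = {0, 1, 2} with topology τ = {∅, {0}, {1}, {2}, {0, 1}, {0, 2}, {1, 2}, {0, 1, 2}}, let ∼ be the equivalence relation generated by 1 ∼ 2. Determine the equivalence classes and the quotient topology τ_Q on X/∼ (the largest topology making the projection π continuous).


X/∼ = {[0], [1=2]}; |τ_Q| = 4.

Equivalence classes: [0], [1=2].
Quotient map π: X → X/∼ sends 0 ↦ [0], 1 ↦ [1=2], 2 ↦ [1=2].
For each subset V ⊆ X/∼, compute π^{-1}(V) ⊆ X and check whether π^{-1}(V) ∈ τ. V is open in τ_Q iff π^{-1}(V) ∈ τ.
  V = {}: π^{-1}(V) = ∅ ∈ τ ✓.
  V = {[0]}: π^{-1}(V) = {0} ∈ τ ✓.
  V = {[1=2]}: π^{-1}(V) = {1, 2} ∈ τ ✓.
  V = {[0], [1=2]}: π^{-1}(V) = {0, 1, 2} ∈ τ ✓.
Open sets in the quotient: τ_Q = {{}, {[0]}, {[1=2]}, {[0], [1=2]}} (4 elements).


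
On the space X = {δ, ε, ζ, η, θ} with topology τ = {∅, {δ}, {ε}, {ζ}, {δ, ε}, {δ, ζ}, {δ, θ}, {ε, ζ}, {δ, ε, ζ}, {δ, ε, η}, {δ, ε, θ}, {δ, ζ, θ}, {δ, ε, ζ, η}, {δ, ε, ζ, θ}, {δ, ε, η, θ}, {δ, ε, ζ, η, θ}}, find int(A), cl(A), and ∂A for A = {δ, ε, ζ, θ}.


int(A) = {δ, ε, ζ, θ}, cl(A) = {δ, ε, ζ, η, θ}, ∂A = {η}.

Closed sets in (X, τ) are complements of opens:
  closed(X, τ) = {∅, {ζ}, {η}, {θ}, {ε, η}, {ζ, η}, {ζ, θ}, {η, θ}, {δ, η, θ}, {ε, ζ, η}, {ε, η, θ}, {ζ, η, θ}, {δ, ε, η, θ}, {δ, ζ, η, θ}, {ε, ζ, η, θ}, {δ, ε, ζ, η, θ}}.
int(A) = ⋃ {U ∈ τ : U ⊆ A}. Opens contained in A: ∅, {δ}, {ε}, {ζ}, {δ, ε}, {δ, ζ}, {δ, θ}, {ε, ζ}, {δ, ε, ζ}, {δ, ε, θ}, {δ, ζ, θ}, {δ, ε, ζ, θ}.
Taking the union of these: int(A) = {δ, ε, ζ, θ}.
cl(A) = ⋂ {C closed : A ⊆ C}. Closed sets containing A: {δ, ε, ζ, η, θ}.
Intersecting these: cl(A) = {δ, ε, ζ, η, θ}.
∂A = cl(A) ∖ int(A) = {δ, ε, ζ, η, θ} ∖ {δ, ε, ζ, θ} = {η}.


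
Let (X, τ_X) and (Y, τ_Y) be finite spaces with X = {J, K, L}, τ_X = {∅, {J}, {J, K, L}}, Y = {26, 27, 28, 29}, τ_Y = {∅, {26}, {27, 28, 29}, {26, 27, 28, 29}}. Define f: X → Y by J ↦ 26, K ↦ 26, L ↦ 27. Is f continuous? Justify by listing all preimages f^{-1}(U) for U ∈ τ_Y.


f is NOT continuous.

Compute f^{-1}(U) for each U ∈ τ_Y:
  U = ∅: f^{-1}(U) = ∅ ∈ τ_X ✓.
  U = {26}: f^{-1}(U) = {J, K} ∉ τ_X ✗.
  U = {27, 28, 29}: f^{-1}(U) = {L} ∉ τ_X ✗.
  U = {26, 27, 28, 29}: f^{-1}(U) = {J, K, L} ∈ τ_X ✓.
Found U = {26} with f^{-1}(U) = {J, K} not in τ_X. Therefore f is NOT continuous.


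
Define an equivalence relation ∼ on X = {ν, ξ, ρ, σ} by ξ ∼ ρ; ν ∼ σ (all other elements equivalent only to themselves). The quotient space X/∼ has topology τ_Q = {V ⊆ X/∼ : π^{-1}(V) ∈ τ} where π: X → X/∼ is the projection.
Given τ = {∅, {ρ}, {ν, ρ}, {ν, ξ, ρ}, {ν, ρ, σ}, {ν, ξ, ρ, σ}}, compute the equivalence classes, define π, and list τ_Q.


X/∼ = {[ν=σ], [ξ=ρ]}; |τ_Q| = 2.

Equivalence classes: [ν=σ], [ξ=ρ].
Quotient map π: X → X/∼ sends ν ↦ [ν=σ], ξ ↦ [ξ=ρ], ρ ↦ [ξ=ρ], σ ↦ [ν=σ].
For each subset V ⊆ X/∼, compute π^{-1}(V) ⊆ X and check whether π^{-1}(V) ∈ τ. V is open in τ_Q iff π^{-1}(V) ∈ τ.
  V = {}: π^{-1}(V) = ∅ ∈ τ ✓.
  V = {[ν=σ]}: π^{-1}(V) = {ν, σ} ∉ τ ✗.
  V = {[ξ=ρ]}: π^{-1}(V) = {ξ, ρ} ∉ τ ✗.
  V = {[ν=σ], [ξ=ρ]}: π^{-1}(V) = {ν, ξ, ρ, σ} ∈ τ ✓.
Open sets in the quotient: τ_Q = {{}, {[ν=σ], [ξ=ρ]}} (2 elements).


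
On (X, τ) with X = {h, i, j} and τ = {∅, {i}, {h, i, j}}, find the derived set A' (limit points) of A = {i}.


A' = {h, j}

For each x ∈ X, list the open sets U ∈ τ with x ∈ U, then check whether U ∩ (A ∖ {x}) ≠ ∅ for every such U.
  x = h: opens ∋ x are {h, i, j}; each meets A ∖ {h}, so x IS a limit point.
  x = i: open {i} ∋ x has {i} ∩ (A ∖ {i}) = ∅, so x is NOT a limit point.
  x = j: opens ∋ x are {h, i, j}; each meets A ∖ {j}, so x IS a limit point.
Collecting: A' = {h, j}.


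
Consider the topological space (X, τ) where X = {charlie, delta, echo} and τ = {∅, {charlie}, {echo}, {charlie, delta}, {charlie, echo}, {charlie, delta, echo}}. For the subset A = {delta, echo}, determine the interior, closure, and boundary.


int(A) = {echo}, cl(A) = {delta, echo}, ∂A = {delta}.

Closed sets in (X, τ) are complements of opens:
  closed(X, τ) = {∅, {delta}, {echo}, {charlie, delta}, {delta, echo}, {charlie, delta, echo}}.
int(A) = ⋃ {U ∈ τ : U ⊆ A}. Opens contained in A: ∅, {echo}.
Taking the union of these: int(A) = {echo}.
cl(A) = ⋂ {C closed : A ⊆ C}. Closed sets containing A: {delta, echo}, {charlie, delta, echo}.
Intersecting these: cl(A) = {delta, echo}.
∂A = cl(A) ∖ int(A) = {delta, echo} ∖ {echo} = {delta}.


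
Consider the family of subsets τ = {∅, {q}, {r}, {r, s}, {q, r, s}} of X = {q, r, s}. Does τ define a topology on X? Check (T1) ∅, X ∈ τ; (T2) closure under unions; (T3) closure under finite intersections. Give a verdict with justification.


τ is NOT a topology on X.

Axiom (T1): ∅ ∈ τ? Yes; X ∈ τ? Yes.
Axiom (T2/T3): check pairwise unions and intersections of members of τ.
Counterexample for (T2): {q} ∪ {r} = {q, r} ∉ τ. Therefore τ is NOT a topology.


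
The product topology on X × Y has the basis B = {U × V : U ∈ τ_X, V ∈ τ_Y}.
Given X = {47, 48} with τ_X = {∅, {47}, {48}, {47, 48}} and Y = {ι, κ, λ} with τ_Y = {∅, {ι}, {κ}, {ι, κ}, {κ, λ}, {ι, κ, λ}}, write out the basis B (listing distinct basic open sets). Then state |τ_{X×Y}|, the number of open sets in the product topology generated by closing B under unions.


Basis B = {∅ × ∅, {47} × {ι}, {47} × {κ}, {48} × {ι}, {48} × {κ}, {47} × {ι, κ}, {47, 48} × {ι}, {47} × {κ, λ}, {47, 48} × {κ}, {48} × {ι, κ}, {48} × {κ, λ}, {47} × {ι, κ, λ}, {48} × {ι, κ, λ}, {47, 48} × {ι, κ}, {47, 48} × {κ, λ}, {47, 48} × {ι, κ, λ}}; |τ_{X×Y}| = 36.

Enumerate products U × V with U ∈ τ_X, V ∈ τ_Y (deduplicated):
  ∅ × ∅ = {} (∅)
  {47} × {ι} = {(47,ι)}
  {47} × {κ} = {(47,κ)}
  {48} × {ι} = {(48,ι)}
  {48} × {κ} = {(48,κ)}
  {47} × {ι, κ} = {(47,ι), (47,κ)}
  {47, 48} × {ι} = {(47,ι), (48,ι)}
  {47} × {κ, λ} = {(47,κ), (47,λ)}
  {47, 48} × {κ} = {(47,κ), (48,κ)}
  {48} × {ι, κ} = {(48,ι), (48,κ)}
  {48} × {κ, λ} = {(48,κ), (48,λ)}
  {47} × {ι, κ, λ} = {(47,ι), (47,κ), (47,λ)}
  {48} × {ι, κ, λ} = {(48,ι), (48,κ), (48,λ)}
  {47, 48} × {ι, κ} = {(47,ι), (47,κ), (48,ι), (48,κ)}
  {47, 48} × {κ, λ} = {(47,κ), (47,λ), (48,κ), (48,λ)}
  {47, 48} × {ι, κ, λ} = {(47,ι), (47,κ), (47,λ), (48,ι), (48,κ), (48,λ)}
These 16 distinct sets form the basis B.
Close under arbitrary unions to get τ_{X×Y}; counting gives |τ_{X×Y}| = 36.


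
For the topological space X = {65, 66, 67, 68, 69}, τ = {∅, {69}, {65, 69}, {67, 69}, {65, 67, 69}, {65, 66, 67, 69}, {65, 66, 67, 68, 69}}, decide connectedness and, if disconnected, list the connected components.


(X, τ) is connected.

Find clopen sets (U ∈ τ with X ∖ U ∈ τ):
  U = ∅, X ∖ U = {65, 66, 67, 68, 69} — both open, so U is clopen.
  U = {65, 66, 67, 68, 69}, X ∖ U = ∅ — both open, so U is clopen.
Only trivial clopens (∅ and X) exist, so (X, τ) is connected.
Compute connected components by grouping points that agree on all clopens:
  component: {65, 66, 67, 68, 69}


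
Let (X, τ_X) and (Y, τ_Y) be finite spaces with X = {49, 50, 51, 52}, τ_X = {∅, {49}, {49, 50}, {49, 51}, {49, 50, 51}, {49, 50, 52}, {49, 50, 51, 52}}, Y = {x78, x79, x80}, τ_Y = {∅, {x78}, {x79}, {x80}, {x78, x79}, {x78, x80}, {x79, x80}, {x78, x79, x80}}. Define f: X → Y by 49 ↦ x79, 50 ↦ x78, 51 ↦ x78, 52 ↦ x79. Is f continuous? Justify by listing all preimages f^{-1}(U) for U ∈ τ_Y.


f is NOT continuous.

Compute f^{-1}(U) for each U ∈ τ_Y:
  U = ∅: f^{-1}(U) = ∅ ∈ τ_X ✓.
  U = {x78}: f^{-1}(U) = {50, 51} ∉ τ_X ✗.
  U = {x79}: f^{-1}(U) = {49, 52} ∉ τ_X ✗.
  U = {x80}: f^{-1}(U) = ∅ ∈ τ_X ✓.
  U = {x78, x79}: f^{-1}(U) = {49, 50, 51, 52} ∈ τ_X ✓.
  U = {x78, x80}: f^{-1}(U) = {50, 51} ∉ τ_X ✗.
  U = {x79, x80}: f^{-1}(U) = {49, 52} ∉ τ_X ✗.
  U = {x78, x79, x80}: f^{-1}(U) = {49, 50, 51, 52} ∈ τ_X ✓.
Found U = {x78} with f^{-1}(U) = {50, 51} not in τ_X. Therefore f is NOT continuous.


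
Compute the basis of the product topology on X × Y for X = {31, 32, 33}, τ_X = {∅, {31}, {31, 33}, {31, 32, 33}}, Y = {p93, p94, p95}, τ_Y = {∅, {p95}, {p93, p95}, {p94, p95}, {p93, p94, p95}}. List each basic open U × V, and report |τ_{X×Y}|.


Basis B = {∅ × ∅, {31} × {p95}, {31} × {p93, p95}, {31} × {p94, p95}, {31, 33} × {p95}, {31} × {p93, p94, p95}, {31, 32, 33} × {p95}, {31, 33} × {p93, p95}, {31, 33} × {p94, p95}, {31, 33} × {p93, p94, p95}, {31, 32, 33} × {p93, p95}, {31, 32, 33} × {p94, p95}, {31, 32, 33} × {p93, p94, p95}}; |τ_{X×Y}| = 30.

Enumerate products U × V with U ∈ τ_X, V ∈ τ_Y (deduplicated):
  ∅ × ∅ = {} (∅)
  {31} × {p95} = {(31,p95)}
  {31} × {p93, p95} = {(31,p93), (31,p95)}
  {31} × {p94, p95} = {(31,p94), (31,p95)}
  {31, 33} × {p95} = {(31,p95), (33,p95)}
  {31} × {p93, p94, p95} = {(31,p93), (31,p94), (31,p95)}
  {31, 32, 33} × {p95} = {(31,p95), (32,p95), (33,p95)}
  {31, 33} × {p93, p95} = {(31,p93), (31,p95), (33,p93), (33,p95)}
  {31, 33} × {p94, p95} = {(31,p94), (31,p95), (33,p94), (33,p95)}
  {31, 33} × {p93, p94, p95} = {(31,p93), (31,p94), (31,p95), (33,p93), (33,p94), (33,p95)}
  {31, 32, 33} × {p93, p95} = {(31,p93), (31,p95), (32,p93), (32,p95), (33,p93), (33,p95)}
  {31, 32, 33} × {p94, p95} = {(31,p94), (31,p95), (32,p94), (32,p95), (33,p94), (33,p95)}
  {31, 32, 33} × {p93, p94, p95} = {(31,p93), (31,p94), (31,p95), (32,p93), (32,p94), (32,p95), (33,p93), (33,p94), (33,p95)}
These 13 distinct sets form the basis B.
Close under arbitrary unions to get τ_{X×Y}; counting gives |τ_{X×Y}| = 30.


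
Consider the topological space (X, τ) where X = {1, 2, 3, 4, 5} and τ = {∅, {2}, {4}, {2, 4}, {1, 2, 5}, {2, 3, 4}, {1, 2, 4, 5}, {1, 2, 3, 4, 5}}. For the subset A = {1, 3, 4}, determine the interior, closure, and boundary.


int(A) = {4}, cl(A) = {1, 3, 4, 5}, ∂A = {1, 3, 5}.

Closed sets in (X, τ) are complements of opens:
  closed(X, τ) = {∅, {3}, {1, 5}, {3, 4}, {1, 3, 5}, {1, 2, 3, 5}, {1, 3, 4, 5}, {1, 2, 3, 4, 5}}.
int(A) = ⋃ {U ∈ τ : U ⊆ A}. Opens contained in A: ∅, {4}.
Taking the union of these: int(A) = {4}.
cl(A) = ⋂ {C closed : A ⊆ C}. Closed sets containing A: {1, 3, 4, 5}, {1, 2, 3, 4, 5}.
Intersecting these: cl(A) = {1, 3, 4, 5}.
∂A = cl(A) ∖ int(A) = {1, 3, 4, 5} ∖ {4} = {1, 3, 5}.


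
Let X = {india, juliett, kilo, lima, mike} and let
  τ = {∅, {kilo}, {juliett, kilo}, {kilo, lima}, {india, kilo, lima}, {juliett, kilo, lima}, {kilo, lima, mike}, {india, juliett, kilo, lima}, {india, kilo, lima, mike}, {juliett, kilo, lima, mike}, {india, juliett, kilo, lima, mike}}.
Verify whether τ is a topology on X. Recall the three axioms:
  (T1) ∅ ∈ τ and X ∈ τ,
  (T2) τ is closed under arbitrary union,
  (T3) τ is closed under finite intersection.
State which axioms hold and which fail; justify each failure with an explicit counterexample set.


τ IS a topology on X.

Axiom (T1): ∅ ∈ τ? Yes; X ∈ τ? Yes.
Axiom (T2/T3): check pairwise unions and intersections of members of τ.
All pairwise intersections and unions checked — each lies in τ. Therefore τ satisfies (T1), (T2), (T3): it IS a topology on X.


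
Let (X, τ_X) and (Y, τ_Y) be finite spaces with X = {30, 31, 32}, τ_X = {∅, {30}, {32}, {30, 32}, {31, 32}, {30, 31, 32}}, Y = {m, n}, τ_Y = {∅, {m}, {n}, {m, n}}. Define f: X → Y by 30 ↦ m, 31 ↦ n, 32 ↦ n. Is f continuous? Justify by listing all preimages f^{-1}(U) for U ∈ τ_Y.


f IS continuous.

Compute f^{-1}(U) for each U ∈ τ_Y:
  U = ∅: f^{-1}(U) = ∅ ∈ τ_X ✓.
  U = {m}: f^{-1}(U) = {30} ∈ τ_X ✓.
  U = {n}: f^{-1}(U) = {31, 32} ∈ τ_X ✓.
  U = {m, n}: f^{-1}(U) = {30, 31, 32} ∈ τ_X ✓.
Every preimage lies in τ_X, so f IS continuous.


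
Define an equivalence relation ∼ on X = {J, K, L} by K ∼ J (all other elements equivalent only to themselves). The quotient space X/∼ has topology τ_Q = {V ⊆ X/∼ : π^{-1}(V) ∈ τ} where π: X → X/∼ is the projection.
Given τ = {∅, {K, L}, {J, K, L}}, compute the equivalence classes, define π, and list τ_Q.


X/∼ = {[J=K], [L]}; |τ_Q| = 2.

Equivalence classes: [J=K], [L].
Quotient map π: X → X/∼ sends J ↦ [J=K], K ↦ [J=K], L ↦ [L].
For each subset V ⊆ X/∼, compute π^{-1}(V) ⊆ X and check whether π^{-1}(V) ∈ τ. V is open in τ_Q iff π^{-1}(V) ∈ τ.
  V = {}: π^{-1}(V) = ∅ ∈ τ ✓.
  V = {[J=K]}: π^{-1}(V) = {J, K} ∉ τ ✗.
  V = {[L]}: π^{-1}(V) = {L} ∉ τ ✗.
  V = {[J=K], [L]}: π^{-1}(V) = {J, K, L} ∈ τ ✓.
Open sets in the quotient: τ_Q = {{}, {[J=K], [L]}} (2 elements).


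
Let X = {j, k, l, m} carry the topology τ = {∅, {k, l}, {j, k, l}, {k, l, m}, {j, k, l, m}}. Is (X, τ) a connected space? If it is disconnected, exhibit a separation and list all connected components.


(X, τ) is connected.

Find clopen sets (U ∈ τ with X ∖ U ∈ τ):
  U = ∅, X ∖ U = {j, k, l, m} — both open, so U is clopen.
  U = {j, k, l, m}, X ∖ U = ∅ — both open, so U is clopen.
Only trivial clopens (∅ and X) exist, so (X, τ) is connected.
Compute connected components by grouping points that agree on all clopens:
  component: {j, k, l, m}


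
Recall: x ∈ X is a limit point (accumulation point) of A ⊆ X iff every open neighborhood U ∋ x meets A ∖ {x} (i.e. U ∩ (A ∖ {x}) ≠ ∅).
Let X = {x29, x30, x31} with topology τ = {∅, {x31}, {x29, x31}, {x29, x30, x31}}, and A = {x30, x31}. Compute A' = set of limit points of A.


A' = {x29, x30}

For each x ∈ X, list the open sets U ∈ τ with x ∈ U, then check whether U ∩ (A ∖ {x}) ≠ ∅ for every such U.
  x = x29: opens ∋ x are {x29, x31}, {x29, x30, x31}; each meets A ∖ {x29}, so x IS a limit point.
  x = x30: opens ∋ x are {x29, x30, x31}; each meets A ∖ {x30}, so x IS a limit point.
  x = x31: open {x31} ∋ x has {x31} ∩ (A ∖ {x31}) = ∅, so x is NOT a limit point.
Collecting: A' = {x29, x30}.


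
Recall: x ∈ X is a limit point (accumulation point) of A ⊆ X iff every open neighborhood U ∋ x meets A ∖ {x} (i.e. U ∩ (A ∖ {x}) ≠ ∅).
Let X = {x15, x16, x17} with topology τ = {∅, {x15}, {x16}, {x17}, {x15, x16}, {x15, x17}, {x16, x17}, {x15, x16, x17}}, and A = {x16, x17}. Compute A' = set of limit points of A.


A' = ∅

For each x ∈ X, list the open sets U ∈ τ with x ∈ U, then check whether U ∩ (A ∖ {x}) ≠ ∅ for every such U.
  x = x15: open {x15} ∋ x has {x15} ∩ (A ∖ {x15}) = ∅, so x is NOT a limit point.
  x = x16: open {x16} ∋ x has {x16} ∩ (A ∖ {x16}) = ∅, so x is NOT a limit point.
  x = x17: open {x17} ∋ x has {x17} ∩ (A ∖ {x17}) = ∅, so x is NOT a limit point.
Collecting: A' = ∅.


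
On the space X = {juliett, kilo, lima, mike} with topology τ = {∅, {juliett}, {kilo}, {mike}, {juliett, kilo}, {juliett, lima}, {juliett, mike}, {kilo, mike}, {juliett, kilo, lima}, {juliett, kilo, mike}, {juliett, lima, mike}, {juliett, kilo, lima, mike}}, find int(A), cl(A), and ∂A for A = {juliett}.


int(A) = {juliett}, cl(A) = {juliett, lima}, ∂A = {lima}.

Closed sets in (X, τ) are complements of opens:
  closed(X, τ) = {∅, {kilo}, {lima}, {mike}, {juliett, lima}, {kilo, lima}, {kilo, mike}, {lima, mike}, {juliett, kilo, lima}, {juliett, lima, mike}, {kilo, lima, mike}, {juliett, kilo, lima, mike}}.
int(A) = ⋃ {U ∈ τ : U ⊆ A}. Opens contained in A: ∅, {juliett}.
Taking the union of these: int(A) = {juliett}.
cl(A) = ⋂ {C closed : A ⊆ C}. Closed sets containing A: {juliett, lima}, {juliett, kilo, lima}, {juliett, lima, mike}, {juliett, kilo, lima, mike}.
Intersecting these: cl(A) = {juliett, lima}.
∂A = cl(A) ∖ int(A) = {juliett, lima} ∖ {juliett} = {lima}.


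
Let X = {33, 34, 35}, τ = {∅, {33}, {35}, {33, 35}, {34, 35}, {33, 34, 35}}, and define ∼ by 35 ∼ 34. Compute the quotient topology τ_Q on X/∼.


X/∼ = {[33], [34=35]}; |τ_Q| = 4.

Equivalence classes: [33], [34=35].
Quotient map π: X → X/∼ sends 33 ↦ [33], 34 ↦ [34=35], 35 ↦ [34=35].
For each subset V ⊆ X/∼, compute π^{-1}(V) ⊆ X and check whether π^{-1}(V) ∈ τ. V is open in τ_Q iff π^{-1}(V) ∈ τ.
  V = {}: π^{-1}(V) = ∅ ∈ τ ✓.
  V = {[33]}: π^{-1}(V) = {33} ∈ τ ✓.
  V = {[34=35]}: π^{-1}(V) = {34, 35} ∈ τ ✓.
  V = {[33], [34=35]}: π^{-1}(V) = {33, 34, 35} ∈ τ ✓.
Open sets in the quotient: τ_Q = {{}, {[33]}, {[34=35]}, {[33], [34=35]}} (4 elements).


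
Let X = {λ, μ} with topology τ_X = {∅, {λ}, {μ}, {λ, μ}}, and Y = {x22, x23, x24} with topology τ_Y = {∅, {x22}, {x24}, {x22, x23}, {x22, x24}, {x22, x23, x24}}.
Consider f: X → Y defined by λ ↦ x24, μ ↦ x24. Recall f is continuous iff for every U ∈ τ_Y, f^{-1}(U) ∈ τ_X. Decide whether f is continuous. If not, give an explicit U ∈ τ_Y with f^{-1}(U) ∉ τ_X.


f IS continuous.

Compute f^{-1}(U) for each U ∈ τ_Y:
  U = ∅: f^{-1}(U) = ∅ ∈ τ_X ✓.
  U = {x22}: f^{-1}(U) = ∅ ∈ τ_X ✓.
  U = {x24}: f^{-1}(U) = {λ, μ} ∈ τ_X ✓.
  U = {x22, x23}: f^{-1}(U) = ∅ ∈ τ_X ✓.
  U = {x22, x24}: f^{-1}(U) = {λ, μ} ∈ τ_X ✓.
  U = {x22, x23, x24}: f^{-1}(U) = {λ, μ} ∈ τ_X ✓.
Every preimage lies in τ_X, so f IS continuous.


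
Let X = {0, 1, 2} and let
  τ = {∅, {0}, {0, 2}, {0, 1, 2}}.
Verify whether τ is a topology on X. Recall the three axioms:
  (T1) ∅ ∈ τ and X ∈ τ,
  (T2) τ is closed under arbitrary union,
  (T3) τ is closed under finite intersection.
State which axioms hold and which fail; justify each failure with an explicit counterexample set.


τ IS a topology on X.

Axiom (T1): ∅ ∈ τ? Yes; X ∈ τ? Yes.
Axiom (T2/T3): check pairwise unions and intersections of members of τ.
All pairwise intersections and unions checked — each lies in τ. Therefore τ satisfies (T1), (T2), (T3): it IS a topology on X.


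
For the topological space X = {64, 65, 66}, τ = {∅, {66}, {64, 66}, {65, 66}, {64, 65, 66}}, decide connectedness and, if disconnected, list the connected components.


(X, τ) is connected.

Find clopen sets (U ∈ τ with X ∖ U ∈ τ):
  U = ∅, X ∖ U = {64, 65, 66} — both open, so U is clopen.
  U = {64, 65, 66}, X ∖ U = ∅ — both open, so U is clopen.
Only trivial clopens (∅ and X) exist, so (X, τ) is connected.
Compute connected components by grouping points that agree on all clopens:
  component: {64, 65, 66}


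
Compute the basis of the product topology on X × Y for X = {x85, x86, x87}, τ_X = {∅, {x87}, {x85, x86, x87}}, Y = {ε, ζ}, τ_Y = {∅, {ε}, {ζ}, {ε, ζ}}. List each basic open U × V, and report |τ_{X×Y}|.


Basis B = {∅ × ∅, {x87} × {ε}, {x87} × {ζ}, {x87} × {ε, ζ}, {x85, x86, x87} × {ε}, {x85, x86, x87} × {ζ}, {x85, x86, x87} × {ε, ζ}}; |τ_{X×Y}| = 9.

Enumerate products U × V with U ∈ τ_X, V ∈ τ_Y (deduplicated):
  ∅ × ∅ = {} (∅)
  {x87} × {ε} = {(x87,ε)}
  {x87} × {ζ} = {(x87,ζ)}
  {x87} × {ε, ζ} = {(x87,ε), (x87,ζ)}
  {x85, x86, x87} × {ε} = {(x85,ε), (x86,ε), (x87,ε)}
  {x85, x86, x87} × {ζ} = {(x85,ζ), (x86,ζ), (x87,ζ)}
  {x85, x86, x87} × {ε, ζ} = {(x85,ε), (x85,ζ), (x86,ε), (x86,ζ), (x87,ε), (x87,ζ)}
These 7 distinct sets form the basis B.
Close under arbitrary unions to get τ_{X×Y}; counting gives |τ_{X×Y}| = 9.


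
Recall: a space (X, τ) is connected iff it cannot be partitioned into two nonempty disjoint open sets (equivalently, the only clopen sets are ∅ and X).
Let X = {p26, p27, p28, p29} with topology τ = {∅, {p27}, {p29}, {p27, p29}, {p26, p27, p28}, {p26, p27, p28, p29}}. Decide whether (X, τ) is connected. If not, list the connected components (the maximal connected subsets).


(X, τ) is disconnected; components = [{p29}, {p26, p27, p28}].

Find clopen sets (U ∈ τ with X ∖ U ∈ τ):
  U = ∅, X ∖ U = {p26, p27, p28, p29} — both open, so U is clopen.
  U = {p29}, X ∖ U = {p26, p27, p28} — both open, so U is clopen.
  U = {p26, p27, p28}, X ∖ U = {p29} — both open, so U is clopen.
  U = {p26, p27, p28, p29}, X ∖ U = ∅ — both open, so U is clopen.
Nontrivial clopen(s) exist: e.g. {p29}. So (X, τ) is disconnected.
Compute connected components by grouping points that agree on all clopens:
  component: {p29}
  component: {p26, p27, p28}


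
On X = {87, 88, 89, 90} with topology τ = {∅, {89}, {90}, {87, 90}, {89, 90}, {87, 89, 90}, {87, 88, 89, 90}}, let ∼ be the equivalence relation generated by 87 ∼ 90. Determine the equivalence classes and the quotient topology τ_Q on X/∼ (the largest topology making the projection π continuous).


X/∼ = {[87=90], [88], [89]}; |τ_Q| = 5.

Equivalence classes: [87=90], [88], [89].
Quotient map π: X → X/∼ sends 87 ↦ [87=90], 88 ↦ [88], 89 ↦ [89], 90 ↦ [87=90].
For each subset V ⊆ X/∼, compute π^{-1}(V) ⊆ X and check whether π^{-1}(V) ∈ τ. V is open in τ_Q iff π^{-1}(V) ∈ τ.
  V = {}: π^{-1}(V) = ∅ ∈ τ ✓.
  V = {[87=90]}: π^{-1}(V) = {87, 90} ∈ τ ✓.
  V = {[88]}: π^{-1}(V) = {88} ∉ τ ✗.
  V = {[87=90], [88]}: π^{-1}(V) = {87, 88, 90} ∉ τ ✗.
  V = {[89]}: π^{-1}(V) = {89} ∈ τ ✓.
  V = {[87=90], [89]}: π^{-1}(V) = {87, 89, 90} ∈ τ ✓.
  V = {[88], [89]}: π^{-1}(V) = {88, 89} ∉ τ ✗.
  V = {[87=90], [88], [89]}: π^{-1}(V) = {87, 88, 89, 90} ∈ τ ✓.
Open sets in the quotient: τ_Q = {{}, {[87=90]}, {[89]}, {[87=90], [89]}, {[87=90], [88], [89]}} (5 elements).


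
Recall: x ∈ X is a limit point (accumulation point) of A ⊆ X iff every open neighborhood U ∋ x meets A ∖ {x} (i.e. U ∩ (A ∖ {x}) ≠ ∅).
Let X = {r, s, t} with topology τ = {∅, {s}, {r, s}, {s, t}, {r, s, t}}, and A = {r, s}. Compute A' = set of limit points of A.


A' = {r, t}

For each x ∈ X, list the open sets U ∈ τ with x ∈ U, then check whether U ∩ (A ∖ {x}) ≠ ∅ for every such U.
  x = r: opens ∋ x are {r, s}, {r, s, t}; each meets A ∖ {r}, so x IS a limit point.
  x = s: open {s} ∋ x has {s} ∩ (A ∖ {s}) = ∅, so x is NOT a limit point.
  x = t: opens ∋ x are {s, t}, {r, s, t}; each meets A ∖ {t}, so x IS a limit point.
Collecting: A' = {r, t}.


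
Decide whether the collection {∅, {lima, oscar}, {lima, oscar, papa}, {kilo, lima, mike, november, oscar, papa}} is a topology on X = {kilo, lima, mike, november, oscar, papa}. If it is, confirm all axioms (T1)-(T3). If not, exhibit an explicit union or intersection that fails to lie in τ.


τ IS a topology on X.

Axiom (T1): ∅ ∈ τ? Yes; X ∈ τ? Yes.
Axiom (T2/T3): check pairwise unions and intersections of members of τ.
All pairwise intersections and unions checked — each lies in τ. Therefore τ satisfies (T1), (T2), (T3): it IS a topology on X.


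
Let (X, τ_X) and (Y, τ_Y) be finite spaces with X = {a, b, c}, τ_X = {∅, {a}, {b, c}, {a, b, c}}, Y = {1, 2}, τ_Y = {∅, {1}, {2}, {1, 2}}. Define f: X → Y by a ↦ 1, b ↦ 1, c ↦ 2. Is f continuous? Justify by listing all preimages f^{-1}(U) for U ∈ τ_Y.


f is NOT continuous.

Compute f^{-1}(U) for each U ∈ τ_Y:
  U = ∅: f^{-1}(U) = ∅ ∈ τ_X ✓.
  U = {1}: f^{-1}(U) = {a, b} ∉ τ_X ✗.
  U = {2}: f^{-1}(U) = {c} ∉ τ_X ✗.
  U = {1, 2}: f^{-1}(U) = {a, b, c} ∈ τ_X ✓.
Found U = {1} with f^{-1}(U) = {a, b} not in τ_X. Therefore f is NOT continuous.


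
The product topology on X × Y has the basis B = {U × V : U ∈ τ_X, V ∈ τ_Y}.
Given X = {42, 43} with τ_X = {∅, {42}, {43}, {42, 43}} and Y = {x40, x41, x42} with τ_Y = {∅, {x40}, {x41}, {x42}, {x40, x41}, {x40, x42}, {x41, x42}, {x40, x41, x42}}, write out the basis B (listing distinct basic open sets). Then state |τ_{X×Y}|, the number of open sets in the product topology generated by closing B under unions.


Basis B = {∅ × ∅, {42} × {x40}, {42} × {x41}, {42} × {x42}, {43} × {x40}, {43} × {x41}, {43} × {x42}, {42} × {x40, x41}, {42} × {x40, x42}, {42, 43} × {x40}, {42} × {x41, x42}, {42, 43} × {x41}, {42, 43} × {x42}, {43} × {x40, x41}, {43} × {x40, x42}, {43} × {x41, x42}, {42} × {x40, x41, x42}, {43} × {x40, x41, x42}, {42, 43} × {x40, x41}, {42, 43} × {x40, x42}, {42, 43} × {x41, x42}, {42, 43} × {x40, x41, x42}}; |τ_{X×Y}| = 64.

Enumerate products U × V with U ∈ τ_X, V ∈ τ_Y (deduplicated):
  ∅ × ∅ = {} (∅)
  {42} × {x40} = {(42,x40)}
  {42} × {x41} = {(42,x41)}
  {42} × {x42} = {(42,x42)}
  {43} × {x40} = {(43,x40)}
  {43} × {x41} = {(43,x41)}
  {43} × {x42} = {(43,x42)}
  {42} × {x40, x41} = {(42,x40), (42,x41)}
  {42} × {x40, x42} = {(42,x40), (42,x42)}
  {42, 43} × {x40} = {(42,x40), (43,x40)}
  {42} × {x41, x42} = {(42,x41), (42,x42)}
  {42, 43} × {x41} = {(42,x41), (43,x41)}
  {42, 43} × {x42} = {(42,x42), (43,x42)}
  {43} × {x40, x41} = {(43,x40), (43,x41)}
  {43} × {x40, x42} = {(43,x40), (43,x42)}
  {43} × {x41, x42} = {(43,x41), (43,x42)}
  {42} × {x40, x41, x42} = {(42,x40), (42,x41), (42,x42)}
  {43} × {x40, x41, x42} = {(43,x40), (43,x41), (43,x42)}
  {42, 43} × {x40, x41} = {(42,x40), (42,x41), (43,x40), (43,x41)}
  {42, 43} × {x40, x42} = {(42,x40), (42,x42), (43,x40), (43,x42)}
  {42, 43} × {x41, x42} = {(42,x41), (42,x42), (43,x41), (43,x42)}
  {42, 43} × {x40, x41, x42} = {(42,x40), (42,x41), (42,x42), (43,x40), (43,x41), (43,x42)}
These 22 distinct sets form the basis B.
Close under arbitrary unions to get τ_{X×Y}; counting gives |τ_{X×Y}| = 64.


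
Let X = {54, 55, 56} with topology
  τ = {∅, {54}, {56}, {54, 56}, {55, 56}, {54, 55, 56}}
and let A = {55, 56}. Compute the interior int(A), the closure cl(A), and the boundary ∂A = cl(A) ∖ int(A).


int(A) = {55, 56}, cl(A) = {55, 56}, ∂A = ∅.

Closed sets in (X, τ) are complements of opens:
  closed(X, τ) = {∅, {54}, {55}, {54, 55}, {55, 56}, {54, 55, 56}}.
int(A) = ⋃ {U ∈ τ : U ⊆ A}. Opens contained in A: ∅, {56}, {55, 56}.
Taking the union of these: int(A) = {55, 56}.
cl(A) = ⋂ {C closed : A ⊆ C}. Closed sets containing A: {55, 56}, {54, 55, 56}.
Intersecting these: cl(A) = {55, 56}.
∂A = cl(A) ∖ int(A) = {55, 56} ∖ {55, 56} = ∅.


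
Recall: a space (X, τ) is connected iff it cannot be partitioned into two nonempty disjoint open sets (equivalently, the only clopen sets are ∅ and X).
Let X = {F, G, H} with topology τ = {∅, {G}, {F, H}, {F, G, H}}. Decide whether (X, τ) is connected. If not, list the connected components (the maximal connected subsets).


(X, τ) is disconnected; components = [{G}, {F, H}].

Find clopen sets (U ∈ τ with X ∖ U ∈ τ):
  U = ∅, X ∖ U = {F, G, H} — both open, so U is clopen.
  U = {G}, X ∖ U = {F, H} — both open, so U is clopen.
  U = {F, H}, X ∖ U = {G} — both open, so U is clopen.
  U = {F, G, H}, X ∖ U = ∅ — both open, so U is clopen.
Nontrivial clopen(s) exist: e.g. {G}. So (X, τ) is disconnected.
Compute connected components by grouping points that agree on all clopens:
  component: {G}
  component: {F, H}


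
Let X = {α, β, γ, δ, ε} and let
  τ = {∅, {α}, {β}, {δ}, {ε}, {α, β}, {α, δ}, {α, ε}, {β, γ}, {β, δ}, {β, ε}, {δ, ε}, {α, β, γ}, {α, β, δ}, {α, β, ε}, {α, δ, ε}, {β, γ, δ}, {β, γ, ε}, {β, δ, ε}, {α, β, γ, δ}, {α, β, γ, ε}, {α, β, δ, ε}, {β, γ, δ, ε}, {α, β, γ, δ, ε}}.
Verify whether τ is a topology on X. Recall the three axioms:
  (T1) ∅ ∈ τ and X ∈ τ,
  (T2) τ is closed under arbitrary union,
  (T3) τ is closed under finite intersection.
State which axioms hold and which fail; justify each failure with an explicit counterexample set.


τ IS a topology on X.

Axiom (T1): ∅ ∈ τ? Yes; X ∈ τ? Yes.
Axiom (T2/T3): check pairwise unions and intersections of members of τ.
All pairwise intersections and unions checked — each lies in τ. Therefore τ satisfies (T1), (T2), (T3): it IS a topology on X.


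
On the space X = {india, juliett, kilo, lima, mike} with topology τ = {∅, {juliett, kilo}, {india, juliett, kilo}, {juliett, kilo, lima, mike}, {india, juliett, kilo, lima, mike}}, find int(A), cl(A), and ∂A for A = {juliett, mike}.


int(A) = ∅, cl(A) = {india, juliett, kilo, lima, mike}, ∂A = {india, juliett, kilo, lima, mike}.

Closed sets in (X, τ) are complements of opens:
  closed(X, τ) = {∅, {india}, {lima, mike}, {india, lima, mike}, {india, juliett, kilo, lima, mike}}.
int(A) = ⋃ {U ∈ τ : U ⊆ A}. Opens contained in A: ∅.
Taking the union of these: int(A) = ∅.
cl(A) = ⋂ {C closed : A ⊆ C}. Closed sets containing A: {india, juliett, kilo, lima, mike}.
Intersecting these: cl(A) = {india, juliett, kilo, lima, mike}.
∂A = cl(A) ∖ int(A) = {india, juliett, kilo, lima, mike} ∖ ∅ = {india, juliett, kilo, lima, mike}.


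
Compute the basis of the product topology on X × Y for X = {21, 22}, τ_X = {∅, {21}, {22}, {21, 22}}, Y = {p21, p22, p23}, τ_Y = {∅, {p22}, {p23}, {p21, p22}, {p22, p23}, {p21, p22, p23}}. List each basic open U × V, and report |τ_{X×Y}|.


Basis B = {∅ × ∅, {21} × {p22}, {21} × {p23}, {22} × {p22}, {22} × {p23}, {21} × {p21, p22}, {21} × {p22, p23}, {21, 22} × {p22}, {21, 22} × {p23}, {22} × {p21, p22}, {22} × {p22, p23}, {21} × {p21, p22, p23}, {22} × {p21, p22, p23}, {21, 22} × {p21, p22}, {21, 22} × {p22, p23}, {21, 22} × {p21, p22, p23}}; |τ_{X×Y}| = 36.

Enumerate products U × V with U ∈ τ_X, V ∈ τ_Y (deduplicated):
  ∅ × ∅ = {} (∅)
  {21} × {p22} = {(21,p22)}
  {21} × {p23} = {(21,p23)}
  {22} × {p22} = {(22,p22)}
  {22} × {p23} = {(22,p23)}
  {21} × {p21, p22} = {(21,p21), (21,p22)}
  {21} × {p22, p23} = {(21,p22), (21,p23)}
  {21, 22} × {p22} = {(21,p22), (22,p22)}
  {21, 22} × {p23} = {(21,p23), (22,p23)}
  {22} × {p21, p22} = {(22,p21), (22,p22)}
  {22} × {p22, p23} = {(22,p22), (22,p23)}
  {21} × {p21, p22, p23} = {(21,p21), (21,p22), (21,p23)}
  {22} × {p21, p22, p23} = {(22,p21), (22,p22), (22,p23)}
  {21, 22} × {p21, p22} = {(21,p21), (21,p22), (22,p21), (22,p22)}
  {21, 22} × {p22, p23} = {(21,p22), (21,p23), (22,p22), (22,p23)}
  {21, 22} × {p21, p22, p23} = {(21,p21), (21,p22), (21,p23), (22,p21), (22,p22), (22,p23)}
These 16 distinct sets form the basis B.
Close under arbitrary unions to get τ_{X×Y}; counting gives |τ_{X×Y}| = 36.
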